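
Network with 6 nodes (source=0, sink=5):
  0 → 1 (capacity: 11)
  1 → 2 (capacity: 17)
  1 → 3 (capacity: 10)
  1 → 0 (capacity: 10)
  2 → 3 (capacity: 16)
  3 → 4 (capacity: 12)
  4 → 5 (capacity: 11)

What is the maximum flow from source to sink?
Maximum flow = 11

Max flow: 11

Flow assignment:
  0 → 1: 11/11
  1 → 2: 1/17
  1 → 3: 10/10
  2 → 3: 1/16
  3 → 4: 11/12
  4 → 5: 11/11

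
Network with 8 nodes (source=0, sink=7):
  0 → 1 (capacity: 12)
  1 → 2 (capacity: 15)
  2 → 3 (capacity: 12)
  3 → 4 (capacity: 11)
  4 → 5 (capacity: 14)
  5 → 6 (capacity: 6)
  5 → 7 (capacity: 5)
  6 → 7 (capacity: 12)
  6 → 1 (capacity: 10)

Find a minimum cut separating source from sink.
Min cut value = 11, edges: (5,6), (5,7)

Min cut value: 11
Partition: S = [0, 1, 2, 3, 4, 5], T = [6, 7]
Cut edges: (5,6), (5,7)

By max-flow min-cut theorem, max flow = min cut = 11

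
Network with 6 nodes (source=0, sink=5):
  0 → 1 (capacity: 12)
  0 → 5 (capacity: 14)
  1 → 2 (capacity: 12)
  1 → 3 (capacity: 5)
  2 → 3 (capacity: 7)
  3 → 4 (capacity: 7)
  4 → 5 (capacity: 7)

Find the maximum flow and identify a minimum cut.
Max flow = 21, Min cut edges: (0,5), (4,5)

Maximum flow: 21
Minimum cut: (0,5), (4,5)
Partition: S = [0, 1, 2, 3, 4], T = [5]

Max-flow min-cut theorem verified: both equal 21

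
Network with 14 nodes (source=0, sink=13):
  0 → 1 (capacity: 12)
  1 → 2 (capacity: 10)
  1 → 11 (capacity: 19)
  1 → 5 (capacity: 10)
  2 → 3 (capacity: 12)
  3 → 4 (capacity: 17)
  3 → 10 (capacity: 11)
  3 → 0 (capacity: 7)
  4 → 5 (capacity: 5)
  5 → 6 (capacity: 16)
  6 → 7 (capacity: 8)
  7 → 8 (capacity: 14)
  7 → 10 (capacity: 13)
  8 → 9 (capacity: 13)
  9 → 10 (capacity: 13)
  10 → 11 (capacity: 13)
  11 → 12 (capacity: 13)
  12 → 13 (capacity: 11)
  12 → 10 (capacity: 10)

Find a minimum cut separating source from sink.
Min cut value = 11, edges: (12,13)

Min cut value: 11
Partition: S = [0, 1, 2, 3, 4, 5, 6, 7, 8, 9, 10, 11, 12], T = [13]
Cut edges: (12,13)

By max-flow min-cut theorem, max flow = min cut = 11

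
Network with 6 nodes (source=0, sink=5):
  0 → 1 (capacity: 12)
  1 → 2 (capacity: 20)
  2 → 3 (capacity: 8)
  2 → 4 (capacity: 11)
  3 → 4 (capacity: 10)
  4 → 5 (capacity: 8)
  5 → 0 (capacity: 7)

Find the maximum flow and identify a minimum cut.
Max flow = 8, Min cut edges: (4,5)

Maximum flow: 8
Minimum cut: (4,5)
Partition: S = [0, 1, 2, 3, 4], T = [5]

Max-flow min-cut theorem verified: both equal 8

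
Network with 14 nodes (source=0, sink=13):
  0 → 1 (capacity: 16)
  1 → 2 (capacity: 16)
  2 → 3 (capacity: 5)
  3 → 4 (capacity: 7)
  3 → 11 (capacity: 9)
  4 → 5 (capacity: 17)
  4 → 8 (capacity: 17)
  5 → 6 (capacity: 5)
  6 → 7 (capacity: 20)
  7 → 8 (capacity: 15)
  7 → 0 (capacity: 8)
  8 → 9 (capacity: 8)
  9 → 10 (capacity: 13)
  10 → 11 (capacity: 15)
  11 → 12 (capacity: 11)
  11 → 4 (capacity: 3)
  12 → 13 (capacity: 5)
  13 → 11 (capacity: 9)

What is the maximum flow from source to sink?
Maximum flow = 5

Max flow: 5

Flow assignment:
  0 → 1: 5/16
  1 → 2: 5/16
  2 → 3: 5/5
  3 → 11: 5/9
  11 → 12: 5/11
  12 → 13: 5/5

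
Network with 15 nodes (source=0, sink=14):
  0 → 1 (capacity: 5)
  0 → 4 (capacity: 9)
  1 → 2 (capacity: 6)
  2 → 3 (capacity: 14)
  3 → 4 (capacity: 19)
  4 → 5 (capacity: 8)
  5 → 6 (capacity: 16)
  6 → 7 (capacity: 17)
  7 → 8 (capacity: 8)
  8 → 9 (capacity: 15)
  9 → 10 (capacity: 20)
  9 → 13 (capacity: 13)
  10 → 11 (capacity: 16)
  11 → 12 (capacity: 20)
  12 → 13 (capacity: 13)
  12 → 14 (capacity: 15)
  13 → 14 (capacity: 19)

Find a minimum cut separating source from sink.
Min cut value = 8, edges: (7,8)

Min cut value: 8
Partition: S = [0, 1, 2, 3, 4, 5, 6, 7], T = [8, 9, 10, 11, 12, 13, 14]
Cut edges: (7,8)

By max-flow min-cut theorem, max flow = min cut = 8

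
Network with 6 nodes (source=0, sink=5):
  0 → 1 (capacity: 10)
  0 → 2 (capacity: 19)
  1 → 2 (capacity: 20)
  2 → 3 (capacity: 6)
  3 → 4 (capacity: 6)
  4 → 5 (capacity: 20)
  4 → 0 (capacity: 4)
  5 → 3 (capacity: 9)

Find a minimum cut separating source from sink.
Min cut value = 6, edges: (3,4)

Min cut value: 6
Partition: S = [0, 1, 2, 3], T = [4, 5]
Cut edges: (3,4)

By max-flow min-cut theorem, max flow = min cut = 6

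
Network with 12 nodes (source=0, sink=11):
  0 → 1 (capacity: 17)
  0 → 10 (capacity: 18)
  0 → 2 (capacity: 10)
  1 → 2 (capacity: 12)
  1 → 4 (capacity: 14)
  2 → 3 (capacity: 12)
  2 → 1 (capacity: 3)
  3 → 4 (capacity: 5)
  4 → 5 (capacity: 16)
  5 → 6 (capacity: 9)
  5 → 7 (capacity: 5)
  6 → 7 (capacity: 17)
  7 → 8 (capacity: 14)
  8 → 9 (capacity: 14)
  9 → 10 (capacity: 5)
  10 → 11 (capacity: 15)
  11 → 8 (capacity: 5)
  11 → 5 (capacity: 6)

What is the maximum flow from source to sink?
Maximum flow = 15

Max flow: 15

Flow assignment:
  0 → 1: 2/17
  0 → 10: 10/18
  0 → 2: 3/10
  1 → 2: 2/12
  2 → 3: 5/12
  3 → 4: 5/5
  4 → 5: 5/16
  5 → 6: 5/9
  6 → 7: 5/17
  7 → 8: 5/14
  8 → 9: 5/14
  9 → 10: 5/5
  10 → 11: 15/15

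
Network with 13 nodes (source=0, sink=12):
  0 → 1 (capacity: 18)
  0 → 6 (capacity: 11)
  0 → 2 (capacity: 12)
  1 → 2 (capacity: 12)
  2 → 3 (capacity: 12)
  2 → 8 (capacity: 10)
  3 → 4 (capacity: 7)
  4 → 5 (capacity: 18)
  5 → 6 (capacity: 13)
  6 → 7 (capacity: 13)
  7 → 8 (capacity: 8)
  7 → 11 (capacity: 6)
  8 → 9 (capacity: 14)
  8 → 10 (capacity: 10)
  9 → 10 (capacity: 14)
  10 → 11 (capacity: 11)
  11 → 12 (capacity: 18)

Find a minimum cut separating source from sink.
Min cut value = 17, edges: (7,11), (10,11)

Min cut value: 17
Partition: S = [0, 1, 2, 3, 4, 5, 6, 7, 8, 9, 10], T = [11, 12]
Cut edges: (7,11), (10,11)

By max-flow min-cut theorem, max flow = min cut = 17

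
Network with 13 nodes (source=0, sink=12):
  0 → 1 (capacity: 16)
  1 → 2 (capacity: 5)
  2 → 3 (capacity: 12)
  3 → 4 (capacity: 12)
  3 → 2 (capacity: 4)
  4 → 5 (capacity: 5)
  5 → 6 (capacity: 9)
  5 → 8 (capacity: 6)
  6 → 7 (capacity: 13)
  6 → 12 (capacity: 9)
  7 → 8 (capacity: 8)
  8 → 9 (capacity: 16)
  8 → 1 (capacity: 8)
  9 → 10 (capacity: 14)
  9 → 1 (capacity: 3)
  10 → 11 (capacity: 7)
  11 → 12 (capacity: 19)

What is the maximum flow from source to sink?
Maximum flow = 5

Max flow: 5

Flow assignment:
  0 → 1: 5/16
  1 → 2: 5/5
  2 → 3: 5/12
  3 → 4: 5/12
  4 → 5: 5/5
  5 → 6: 5/9
  6 → 12: 5/9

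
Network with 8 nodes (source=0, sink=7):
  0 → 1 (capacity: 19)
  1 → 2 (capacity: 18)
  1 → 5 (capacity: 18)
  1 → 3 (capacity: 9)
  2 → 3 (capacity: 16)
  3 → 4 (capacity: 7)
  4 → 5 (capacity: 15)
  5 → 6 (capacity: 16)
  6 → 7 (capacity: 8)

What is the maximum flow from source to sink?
Maximum flow = 8

Max flow: 8

Flow assignment:
  0 → 1: 8/19
  1 → 5: 7/18
  1 → 3: 1/9
  3 → 4: 1/7
  4 → 5: 1/15
  5 → 6: 8/16
  6 → 7: 8/8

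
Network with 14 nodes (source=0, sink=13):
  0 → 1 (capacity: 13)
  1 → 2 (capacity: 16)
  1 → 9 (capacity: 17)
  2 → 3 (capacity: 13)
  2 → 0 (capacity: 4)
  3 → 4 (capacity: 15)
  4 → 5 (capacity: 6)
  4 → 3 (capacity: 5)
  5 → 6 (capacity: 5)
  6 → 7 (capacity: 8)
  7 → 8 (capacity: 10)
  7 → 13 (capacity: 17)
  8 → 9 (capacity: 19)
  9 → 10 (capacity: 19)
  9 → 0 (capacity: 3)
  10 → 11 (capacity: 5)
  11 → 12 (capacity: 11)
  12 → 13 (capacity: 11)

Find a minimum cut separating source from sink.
Min cut value = 10, edges: (5,6), (10,11)

Min cut value: 10
Partition: S = [0, 1, 2, 3, 4, 5, 8, 9, 10], T = [6, 7, 11, 12, 13]
Cut edges: (5,6), (10,11)

By max-flow min-cut theorem, max flow = min cut = 10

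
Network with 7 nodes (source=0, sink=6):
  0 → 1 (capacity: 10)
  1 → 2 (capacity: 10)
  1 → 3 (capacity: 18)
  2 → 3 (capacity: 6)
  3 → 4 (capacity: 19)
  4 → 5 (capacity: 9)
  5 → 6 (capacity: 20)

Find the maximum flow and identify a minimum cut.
Max flow = 9, Min cut edges: (4,5)

Maximum flow: 9
Minimum cut: (4,5)
Partition: S = [0, 1, 2, 3, 4], T = [5, 6]

Max-flow min-cut theorem verified: both equal 9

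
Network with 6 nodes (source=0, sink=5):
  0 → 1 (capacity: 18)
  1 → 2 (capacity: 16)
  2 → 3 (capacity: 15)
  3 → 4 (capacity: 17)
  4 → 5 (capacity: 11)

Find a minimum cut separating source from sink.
Min cut value = 11, edges: (4,5)

Min cut value: 11
Partition: S = [0, 1, 2, 3, 4], T = [5]
Cut edges: (4,5)

By max-flow min-cut theorem, max flow = min cut = 11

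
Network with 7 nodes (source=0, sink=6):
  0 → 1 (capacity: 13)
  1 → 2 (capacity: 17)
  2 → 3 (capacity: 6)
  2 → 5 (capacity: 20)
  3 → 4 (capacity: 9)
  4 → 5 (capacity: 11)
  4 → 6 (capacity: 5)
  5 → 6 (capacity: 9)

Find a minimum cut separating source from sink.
Min cut value = 13, edges: (0,1)

Min cut value: 13
Partition: S = [0], T = [1, 2, 3, 4, 5, 6]
Cut edges: (0,1)

By max-flow min-cut theorem, max flow = min cut = 13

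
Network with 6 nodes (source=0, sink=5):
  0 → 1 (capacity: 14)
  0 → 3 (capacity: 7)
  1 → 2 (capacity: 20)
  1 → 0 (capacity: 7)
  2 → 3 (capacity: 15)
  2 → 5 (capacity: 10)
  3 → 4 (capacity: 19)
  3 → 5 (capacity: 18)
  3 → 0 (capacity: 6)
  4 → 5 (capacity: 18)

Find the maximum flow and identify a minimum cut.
Max flow = 21, Min cut edges: (0,1), (0,3)

Maximum flow: 21
Minimum cut: (0,1), (0,3)
Partition: S = [0], T = [1, 2, 3, 4, 5]

Max-flow min-cut theorem verified: both equal 21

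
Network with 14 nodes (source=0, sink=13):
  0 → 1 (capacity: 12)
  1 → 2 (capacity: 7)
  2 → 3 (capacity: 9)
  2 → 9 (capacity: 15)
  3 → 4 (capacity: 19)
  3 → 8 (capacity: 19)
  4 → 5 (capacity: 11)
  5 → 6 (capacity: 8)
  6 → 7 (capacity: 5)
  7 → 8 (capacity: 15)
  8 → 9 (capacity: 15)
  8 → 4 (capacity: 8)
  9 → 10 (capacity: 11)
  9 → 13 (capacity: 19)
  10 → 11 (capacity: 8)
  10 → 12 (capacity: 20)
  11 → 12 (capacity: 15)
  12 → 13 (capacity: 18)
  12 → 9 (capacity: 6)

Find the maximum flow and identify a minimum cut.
Max flow = 7, Min cut edges: (1,2)

Maximum flow: 7
Minimum cut: (1,2)
Partition: S = [0, 1], T = [2, 3, 4, 5, 6, 7, 8, 9, 10, 11, 12, 13]

Max-flow min-cut theorem verified: both equal 7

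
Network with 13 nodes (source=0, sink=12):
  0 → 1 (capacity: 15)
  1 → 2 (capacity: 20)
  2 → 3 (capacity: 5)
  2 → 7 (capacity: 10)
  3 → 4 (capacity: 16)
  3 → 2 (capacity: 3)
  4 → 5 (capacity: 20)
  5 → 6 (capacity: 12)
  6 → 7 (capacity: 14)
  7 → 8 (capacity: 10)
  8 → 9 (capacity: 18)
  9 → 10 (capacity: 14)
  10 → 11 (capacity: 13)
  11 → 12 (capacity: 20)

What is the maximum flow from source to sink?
Maximum flow = 10

Max flow: 10

Flow assignment:
  0 → 1: 10/15
  1 → 2: 10/20
  2 → 3: 5/5
  2 → 7: 5/10
  3 → 4: 5/16
  4 → 5: 5/20
  5 → 6: 5/12
  6 → 7: 5/14
  7 → 8: 10/10
  8 → 9: 10/18
  9 → 10: 10/14
  10 → 11: 10/13
  11 → 12: 10/20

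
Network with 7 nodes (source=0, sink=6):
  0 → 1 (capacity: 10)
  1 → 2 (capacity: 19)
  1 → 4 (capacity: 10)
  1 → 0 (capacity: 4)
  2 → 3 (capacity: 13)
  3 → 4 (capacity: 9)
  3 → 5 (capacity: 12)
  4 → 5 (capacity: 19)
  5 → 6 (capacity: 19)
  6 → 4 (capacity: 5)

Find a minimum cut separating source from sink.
Min cut value = 10, edges: (0,1)

Min cut value: 10
Partition: S = [0], T = [1, 2, 3, 4, 5, 6]
Cut edges: (0,1)

By max-flow min-cut theorem, max flow = min cut = 10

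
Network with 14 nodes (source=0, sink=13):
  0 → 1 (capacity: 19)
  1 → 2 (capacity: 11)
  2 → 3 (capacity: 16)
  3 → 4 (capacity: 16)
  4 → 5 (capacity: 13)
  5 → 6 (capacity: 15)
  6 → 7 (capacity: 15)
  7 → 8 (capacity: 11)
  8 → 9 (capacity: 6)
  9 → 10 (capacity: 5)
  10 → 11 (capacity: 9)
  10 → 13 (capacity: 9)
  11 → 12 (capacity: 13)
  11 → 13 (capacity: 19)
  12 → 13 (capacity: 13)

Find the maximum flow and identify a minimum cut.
Max flow = 5, Min cut edges: (9,10)

Maximum flow: 5
Minimum cut: (9,10)
Partition: S = [0, 1, 2, 3, 4, 5, 6, 7, 8, 9], T = [10, 11, 12, 13]

Max-flow min-cut theorem verified: both equal 5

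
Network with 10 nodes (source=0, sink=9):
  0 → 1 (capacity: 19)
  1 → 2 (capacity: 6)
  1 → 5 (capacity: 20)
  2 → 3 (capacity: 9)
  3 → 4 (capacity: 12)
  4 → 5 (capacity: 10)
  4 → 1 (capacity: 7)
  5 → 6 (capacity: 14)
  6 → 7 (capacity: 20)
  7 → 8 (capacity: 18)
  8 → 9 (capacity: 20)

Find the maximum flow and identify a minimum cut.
Max flow = 14, Min cut edges: (5,6)

Maximum flow: 14
Minimum cut: (5,6)
Partition: S = [0, 1, 2, 3, 4, 5], T = [6, 7, 8, 9]

Max-flow min-cut theorem verified: both equal 14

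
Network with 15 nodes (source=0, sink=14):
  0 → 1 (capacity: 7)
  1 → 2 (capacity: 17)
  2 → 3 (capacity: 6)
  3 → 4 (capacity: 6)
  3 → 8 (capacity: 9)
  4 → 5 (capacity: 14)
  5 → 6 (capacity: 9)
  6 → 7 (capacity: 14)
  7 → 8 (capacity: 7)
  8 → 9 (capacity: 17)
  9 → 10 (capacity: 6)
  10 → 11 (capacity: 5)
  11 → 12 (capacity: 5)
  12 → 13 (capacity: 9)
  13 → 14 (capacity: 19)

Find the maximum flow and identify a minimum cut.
Max flow = 5, Min cut edges: (11,12)

Maximum flow: 5
Minimum cut: (11,12)
Partition: S = [0, 1, 2, 3, 4, 5, 6, 7, 8, 9, 10, 11], T = [12, 13, 14]

Max-flow min-cut theorem verified: both equal 5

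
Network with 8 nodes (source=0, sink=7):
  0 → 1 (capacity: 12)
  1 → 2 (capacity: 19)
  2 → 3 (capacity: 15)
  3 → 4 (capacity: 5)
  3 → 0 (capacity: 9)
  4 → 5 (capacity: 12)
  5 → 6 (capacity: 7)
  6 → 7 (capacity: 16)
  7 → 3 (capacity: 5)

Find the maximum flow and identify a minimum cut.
Max flow = 5, Min cut edges: (3,4)

Maximum flow: 5
Minimum cut: (3,4)
Partition: S = [0, 1, 2, 3], T = [4, 5, 6, 7]

Max-flow min-cut theorem verified: both equal 5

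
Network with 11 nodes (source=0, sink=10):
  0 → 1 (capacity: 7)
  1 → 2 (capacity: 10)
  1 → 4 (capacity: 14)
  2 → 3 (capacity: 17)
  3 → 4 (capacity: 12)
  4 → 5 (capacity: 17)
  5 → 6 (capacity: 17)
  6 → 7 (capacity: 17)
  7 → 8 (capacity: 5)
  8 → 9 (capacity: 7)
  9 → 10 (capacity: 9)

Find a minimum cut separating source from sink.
Min cut value = 5, edges: (7,8)

Min cut value: 5
Partition: S = [0, 1, 2, 3, 4, 5, 6, 7], T = [8, 9, 10]
Cut edges: (7,8)

By max-flow min-cut theorem, max flow = min cut = 5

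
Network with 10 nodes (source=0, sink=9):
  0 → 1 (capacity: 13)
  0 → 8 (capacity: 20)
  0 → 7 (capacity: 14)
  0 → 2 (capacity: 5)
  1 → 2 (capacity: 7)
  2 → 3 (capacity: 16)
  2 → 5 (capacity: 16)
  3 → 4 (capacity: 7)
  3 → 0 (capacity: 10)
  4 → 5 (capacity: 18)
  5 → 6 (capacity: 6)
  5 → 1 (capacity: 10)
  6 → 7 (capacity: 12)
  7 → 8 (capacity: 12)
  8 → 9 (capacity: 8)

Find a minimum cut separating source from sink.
Min cut value = 8, edges: (8,9)

Min cut value: 8
Partition: S = [0, 1, 2, 3, 4, 5, 6, 7, 8], T = [9]
Cut edges: (8,9)

By max-flow min-cut theorem, max flow = min cut = 8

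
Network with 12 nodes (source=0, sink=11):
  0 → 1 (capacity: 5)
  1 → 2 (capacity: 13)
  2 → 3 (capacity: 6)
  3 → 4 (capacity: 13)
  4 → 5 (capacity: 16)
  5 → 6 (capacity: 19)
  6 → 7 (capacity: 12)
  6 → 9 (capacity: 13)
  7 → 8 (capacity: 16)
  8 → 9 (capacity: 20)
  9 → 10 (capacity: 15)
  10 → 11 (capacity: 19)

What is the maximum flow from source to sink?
Maximum flow = 5

Max flow: 5

Flow assignment:
  0 → 1: 5/5
  1 → 2: 5/13
  2 → 3: 5/6
  3 → 4: 5/13
  4 → 5: 5/16
  5 → 6: 5/19
  6 → 9: 5/13
  9 → 10: 5/15
  10 → 11: 5/19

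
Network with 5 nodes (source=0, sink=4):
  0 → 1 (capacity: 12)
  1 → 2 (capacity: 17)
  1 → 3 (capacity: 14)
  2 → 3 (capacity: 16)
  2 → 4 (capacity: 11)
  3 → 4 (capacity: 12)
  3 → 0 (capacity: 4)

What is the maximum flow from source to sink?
Maximum flow = 12

Max flow: 12

Flow assignment:
  0 → 1: 12/12
  1 → 2: 12/17
  2 → 3: 1/16
  2 → 4: 11/11
  3 → 4: 1/12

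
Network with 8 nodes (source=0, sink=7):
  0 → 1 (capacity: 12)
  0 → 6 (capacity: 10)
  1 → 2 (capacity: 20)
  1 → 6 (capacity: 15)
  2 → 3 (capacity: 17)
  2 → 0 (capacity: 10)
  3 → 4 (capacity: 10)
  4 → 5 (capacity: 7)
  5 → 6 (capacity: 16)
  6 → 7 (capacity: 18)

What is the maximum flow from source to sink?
Maximum flow = 18

Max flow: 18

Flow assignment:
  0 → 1: 8/12
  0 → 6: 10/10
  1 → 6: 8/15
  6 → 7: 18/18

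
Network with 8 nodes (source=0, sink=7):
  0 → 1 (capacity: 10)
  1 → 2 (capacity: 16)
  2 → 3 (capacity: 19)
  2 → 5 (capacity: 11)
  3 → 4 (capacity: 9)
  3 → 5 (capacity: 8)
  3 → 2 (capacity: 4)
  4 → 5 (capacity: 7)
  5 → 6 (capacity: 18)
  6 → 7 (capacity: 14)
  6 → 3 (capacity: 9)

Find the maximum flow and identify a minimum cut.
Max flow = 10, Min cut edges: (0,1)

Maximum flow: 10
Minimum cut: (0,1)
Partition: S = [0], T = [1, 2, 3, 4, 5, 6, 7]

Max-flow min-cut theorem verified: both equal 10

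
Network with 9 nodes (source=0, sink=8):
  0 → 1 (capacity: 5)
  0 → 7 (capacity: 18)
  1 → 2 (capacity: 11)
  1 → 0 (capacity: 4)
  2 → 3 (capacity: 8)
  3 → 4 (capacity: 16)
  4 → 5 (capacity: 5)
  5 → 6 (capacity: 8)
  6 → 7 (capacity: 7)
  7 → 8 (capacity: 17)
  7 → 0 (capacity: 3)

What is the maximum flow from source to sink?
Maximum flow = 17

Max flow: 17

Flow assignment:
  0 → 1: 5/5
  0 → 7: 12/18
  1 → 2: 5/11
  2 → 3: 5/8
  3 → 4: 5/16
  4 → 5: 5/5
  5 → 6: 5/8
  6 → 7: 5/7
  7 → 8: 17/17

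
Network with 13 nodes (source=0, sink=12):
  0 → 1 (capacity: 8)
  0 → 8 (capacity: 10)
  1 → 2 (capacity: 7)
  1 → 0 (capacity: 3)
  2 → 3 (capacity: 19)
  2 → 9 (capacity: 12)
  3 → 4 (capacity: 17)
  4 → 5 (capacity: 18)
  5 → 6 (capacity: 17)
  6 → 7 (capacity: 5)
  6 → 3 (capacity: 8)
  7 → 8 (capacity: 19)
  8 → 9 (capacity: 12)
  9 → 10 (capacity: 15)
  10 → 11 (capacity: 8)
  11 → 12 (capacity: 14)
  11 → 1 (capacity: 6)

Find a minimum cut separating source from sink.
Min cut value = 8, edges: (10,11)

Min cut value: 8
Partition: S = [0, 1, 2, 3, 4, 5, 6, 7, 8, 9, 10], T = [11, 12]
Cut edges: (10,11)

By max-flow min-cut theorem, max flow = min cut = 8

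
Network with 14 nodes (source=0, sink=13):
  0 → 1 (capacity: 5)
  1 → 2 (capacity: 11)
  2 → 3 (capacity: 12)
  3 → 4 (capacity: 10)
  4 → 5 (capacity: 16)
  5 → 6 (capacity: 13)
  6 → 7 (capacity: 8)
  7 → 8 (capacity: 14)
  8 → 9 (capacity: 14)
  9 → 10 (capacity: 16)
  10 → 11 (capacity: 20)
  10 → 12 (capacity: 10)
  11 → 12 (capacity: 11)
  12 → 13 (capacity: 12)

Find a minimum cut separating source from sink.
Min cut value = 5, edges: (0,1)

Min cut value: 5
Partition: S = [0], T = [1, 2, 3, 4, 5, 6, 7, 8, 9, 10, 11, 12, 13]
Cut edges: (0,1)

By max-flow min-cut theorem, max flow = min cut = 5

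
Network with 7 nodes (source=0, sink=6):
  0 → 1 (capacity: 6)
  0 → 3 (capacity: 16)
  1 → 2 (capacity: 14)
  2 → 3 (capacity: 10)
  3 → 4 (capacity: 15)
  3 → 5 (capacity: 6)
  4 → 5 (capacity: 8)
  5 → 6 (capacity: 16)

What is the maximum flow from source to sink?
Maximum flow = 14

Max flow: 14

Flow assignment:
  0 → 1: 5/6
  0 → 3: 9/16
  1 → 2: 5/14
  2 → 3: 5/10
  3 → 4: 8/15
  3 → 5: 6/6
  4 → 5: 8/8
  5 → 6: 14/16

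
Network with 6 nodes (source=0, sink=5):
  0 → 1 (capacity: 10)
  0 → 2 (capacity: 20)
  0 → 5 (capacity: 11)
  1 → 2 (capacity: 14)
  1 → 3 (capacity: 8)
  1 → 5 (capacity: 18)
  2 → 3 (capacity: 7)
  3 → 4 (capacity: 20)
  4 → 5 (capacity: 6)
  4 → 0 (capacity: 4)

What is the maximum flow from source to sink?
Maximum flow = 27

Max flow: 27

Flow assignment:
  0 → 1: 10/10
  0 → 2: 7/20
  0 → 5: 11/11
  1 → 5: 10/18
  2 → 3: 7/7
  3 → 4: 7/20
  4 → 5: 6/6
  4 → 0: 1/4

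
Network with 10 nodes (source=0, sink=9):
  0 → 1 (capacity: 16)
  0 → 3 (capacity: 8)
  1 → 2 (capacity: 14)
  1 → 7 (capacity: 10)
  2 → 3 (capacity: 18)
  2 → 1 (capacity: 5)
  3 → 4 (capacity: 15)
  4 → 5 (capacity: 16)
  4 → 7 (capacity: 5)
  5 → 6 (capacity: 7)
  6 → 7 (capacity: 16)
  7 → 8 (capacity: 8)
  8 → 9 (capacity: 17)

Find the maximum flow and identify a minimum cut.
Max flow = 8, Min cut edges: (7,8)

Maximum flow: 8
Minimum cut: (7,8)
Partition: S = [0, 1, 2, 3, 4, 5, 6, 7], T = [8, 9]

Max-flow min-cut theorem verified: both equal 8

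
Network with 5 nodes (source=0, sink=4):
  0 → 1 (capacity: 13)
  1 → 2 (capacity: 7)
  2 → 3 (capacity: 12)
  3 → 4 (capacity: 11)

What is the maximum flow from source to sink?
Maximum flow = 7

Max flow: 7

Flow assignment:
  0 → 1: 7/13
  1 → 2: 7/7
  2 → 3: 7/12
  3 → 4: 7/11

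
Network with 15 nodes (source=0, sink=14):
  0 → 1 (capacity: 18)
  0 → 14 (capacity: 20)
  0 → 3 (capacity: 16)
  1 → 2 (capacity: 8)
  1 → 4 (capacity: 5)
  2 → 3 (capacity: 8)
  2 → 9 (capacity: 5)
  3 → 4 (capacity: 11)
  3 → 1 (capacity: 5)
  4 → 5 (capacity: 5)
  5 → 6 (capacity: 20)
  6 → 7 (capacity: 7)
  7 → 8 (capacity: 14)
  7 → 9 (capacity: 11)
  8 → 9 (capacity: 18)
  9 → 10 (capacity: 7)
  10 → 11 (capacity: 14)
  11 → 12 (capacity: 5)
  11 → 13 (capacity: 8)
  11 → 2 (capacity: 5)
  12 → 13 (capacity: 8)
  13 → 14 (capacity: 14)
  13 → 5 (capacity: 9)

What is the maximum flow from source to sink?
Maximum flow = 27

Max flow: 27

Flow assignment:
  0 → 14: 20/20
  0 → 3: 7/16
  1 → 2: 2/8
  2 → 9: 2/5
  3 → 4: 5/11
  3 → 1: 2/5
  4 → 5: 5/5
  5 → 6: 5/20
  6 → 7: 5/7
  7 → 9: 5/11
  9 → 10: 7/7
  10 → 11: 7/14
  11 → 13: 7/8
  13 → 14: 7/14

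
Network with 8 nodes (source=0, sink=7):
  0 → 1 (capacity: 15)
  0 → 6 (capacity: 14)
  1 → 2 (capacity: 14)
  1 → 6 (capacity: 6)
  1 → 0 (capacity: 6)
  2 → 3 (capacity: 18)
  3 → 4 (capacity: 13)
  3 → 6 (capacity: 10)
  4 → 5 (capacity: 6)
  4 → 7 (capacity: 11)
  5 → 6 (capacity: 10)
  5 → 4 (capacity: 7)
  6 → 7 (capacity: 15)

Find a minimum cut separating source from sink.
Min cut value = 26, edges: (4,7), (6,7)

Min cut value: 26
Partition: S = [0, 1, 2, 3, 4, 5, 6], T = [7]
Cut edges: (4,7), (6,7)

By max-flow min-cut theorem, max flow = min cut = 26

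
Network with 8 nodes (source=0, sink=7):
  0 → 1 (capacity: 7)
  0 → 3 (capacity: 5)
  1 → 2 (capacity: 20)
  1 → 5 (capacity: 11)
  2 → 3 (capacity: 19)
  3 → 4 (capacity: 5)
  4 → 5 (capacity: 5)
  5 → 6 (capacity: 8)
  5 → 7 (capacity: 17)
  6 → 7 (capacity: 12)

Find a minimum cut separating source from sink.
Min cut value = 12, edges: (0,1), (4,5)

Min cut value: 12
Partition: S = [0, 2, 3, 4], T = [1, 5, 6, 7]
Cut edges: (0,1), (4,5)

By max-flow min-cut theorem, max flow = min cut = 12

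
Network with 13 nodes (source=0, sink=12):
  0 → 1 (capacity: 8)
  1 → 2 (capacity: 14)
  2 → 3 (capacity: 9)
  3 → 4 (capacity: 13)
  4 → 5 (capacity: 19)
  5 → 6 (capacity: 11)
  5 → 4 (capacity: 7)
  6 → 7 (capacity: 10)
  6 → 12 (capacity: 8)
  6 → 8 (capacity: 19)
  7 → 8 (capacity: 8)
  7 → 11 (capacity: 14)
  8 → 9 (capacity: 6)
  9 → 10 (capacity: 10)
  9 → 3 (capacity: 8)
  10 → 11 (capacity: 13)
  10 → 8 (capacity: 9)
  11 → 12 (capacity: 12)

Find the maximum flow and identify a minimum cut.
Max flow = 8, Min cut edges: (0,1)

Maximum flow: 8
Minimum cut: (0,1)
Partition: S = [0], T = [1, 2, 3, 4, 5, 6, 7, 8, 9, 10, 11, 12]

Max-flow min-cut theorem verified: both equal 8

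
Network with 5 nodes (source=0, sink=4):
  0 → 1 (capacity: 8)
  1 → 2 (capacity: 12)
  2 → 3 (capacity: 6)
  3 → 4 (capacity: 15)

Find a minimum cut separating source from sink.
Min cut value = 6, edges: (2,3)

Min cut value: 6
Partition: S = [0, 1, 2], T = [3, 4]
Cut edges: (2,3)

By max-flow min-cut theorem, max flow = min cut = 6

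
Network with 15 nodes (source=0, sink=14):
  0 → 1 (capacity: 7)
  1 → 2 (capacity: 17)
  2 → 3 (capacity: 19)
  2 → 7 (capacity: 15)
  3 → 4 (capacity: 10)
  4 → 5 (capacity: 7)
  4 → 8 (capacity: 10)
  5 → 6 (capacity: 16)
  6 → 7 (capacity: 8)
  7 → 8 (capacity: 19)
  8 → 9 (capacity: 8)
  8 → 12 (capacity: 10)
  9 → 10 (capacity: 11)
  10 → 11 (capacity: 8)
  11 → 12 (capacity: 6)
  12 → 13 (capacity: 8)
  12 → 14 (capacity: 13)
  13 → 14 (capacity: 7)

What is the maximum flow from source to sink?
Maximum flow = 7

Max flow: 7

Flow assignment:
  0 → 1: 7/7
  1 → 2: 7/17
  2 → 7: 7/15
  7 → 8: 7/19
  8 → 12: 7/10
  12 → 14: 7/13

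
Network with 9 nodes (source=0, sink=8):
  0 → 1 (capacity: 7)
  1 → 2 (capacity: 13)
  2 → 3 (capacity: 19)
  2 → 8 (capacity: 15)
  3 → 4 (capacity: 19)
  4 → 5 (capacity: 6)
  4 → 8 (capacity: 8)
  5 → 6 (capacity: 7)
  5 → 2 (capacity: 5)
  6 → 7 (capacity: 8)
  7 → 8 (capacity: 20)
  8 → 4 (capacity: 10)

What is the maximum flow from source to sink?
Maximum flow = 7

Max flow: 7

Flow assignment:
  0 → 1: 7/7
  1 → 2: 7/13
  2 → 8: 7/15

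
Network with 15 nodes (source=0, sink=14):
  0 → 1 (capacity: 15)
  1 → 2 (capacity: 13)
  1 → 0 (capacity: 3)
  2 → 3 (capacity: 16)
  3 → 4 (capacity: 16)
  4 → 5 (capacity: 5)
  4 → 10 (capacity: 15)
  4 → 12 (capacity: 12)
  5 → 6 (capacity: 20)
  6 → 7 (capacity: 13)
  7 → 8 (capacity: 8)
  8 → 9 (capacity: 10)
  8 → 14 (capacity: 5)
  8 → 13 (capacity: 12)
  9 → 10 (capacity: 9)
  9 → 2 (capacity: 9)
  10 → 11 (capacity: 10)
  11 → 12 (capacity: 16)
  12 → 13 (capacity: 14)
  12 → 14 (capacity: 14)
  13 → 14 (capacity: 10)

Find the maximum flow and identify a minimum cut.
Max flow = 13, Min cut edges: (1,2)

Maximum flow: 13
Minimum cut: (1,2)
Partition: S = [0, 1], T = [2, 3, 4, 5, 6, 7, 8, 9, 10, 11, 12, 13, 14]

Max-flow min-cut theorem verified: both equal 13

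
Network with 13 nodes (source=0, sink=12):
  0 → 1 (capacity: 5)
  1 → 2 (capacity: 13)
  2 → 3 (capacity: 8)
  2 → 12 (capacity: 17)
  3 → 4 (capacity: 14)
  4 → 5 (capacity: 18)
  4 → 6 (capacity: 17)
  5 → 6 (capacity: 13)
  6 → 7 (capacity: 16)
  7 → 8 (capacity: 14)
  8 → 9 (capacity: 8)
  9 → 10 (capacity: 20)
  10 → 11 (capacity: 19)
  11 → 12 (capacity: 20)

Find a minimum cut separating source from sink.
Min cut value = 5, edges: (0,1)

Min cut value: 5
Partition: S = [0], T = [1, 2, 3, 4, 5, 6, 7, 8, 9, 10, 11, 12]
Cut edges: (0,1)

By max-flow min-cut theorem, max flow = min cut = 5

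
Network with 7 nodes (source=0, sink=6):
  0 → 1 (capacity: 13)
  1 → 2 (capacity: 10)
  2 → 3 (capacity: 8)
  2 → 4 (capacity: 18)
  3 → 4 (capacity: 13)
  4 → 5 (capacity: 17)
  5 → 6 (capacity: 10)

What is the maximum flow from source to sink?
Maximum flow = 10

Max flow: 10

Flow assignment:
  0 → 1: 10/13
  1 → 2: 10/10
  2 → 4: 10/18
  4 → 5: 10/17
  5 → 6: 10/10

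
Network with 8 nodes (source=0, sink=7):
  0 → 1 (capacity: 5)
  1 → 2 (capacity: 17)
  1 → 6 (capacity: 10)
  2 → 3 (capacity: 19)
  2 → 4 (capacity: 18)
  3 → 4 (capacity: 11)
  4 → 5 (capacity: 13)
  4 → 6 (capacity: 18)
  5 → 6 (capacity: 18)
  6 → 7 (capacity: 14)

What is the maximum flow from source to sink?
Maximum flow = 5

Max flow: 5

Flow assignment:
  0 → 1: 5/5
  1 → 6: 5/10
  6 → 7: 5/14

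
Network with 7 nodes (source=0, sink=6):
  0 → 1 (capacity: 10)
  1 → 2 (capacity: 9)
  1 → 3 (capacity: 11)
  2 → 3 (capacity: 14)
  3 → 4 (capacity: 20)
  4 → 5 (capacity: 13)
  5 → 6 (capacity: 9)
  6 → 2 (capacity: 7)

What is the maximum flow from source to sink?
Maximum flow = 9

Max flow: 9

Flow assignment:
  0 → 1: 9/10
  1 → 3: 9/11
  3 → 4: 9/20
  4 → 5: 9/13
  5 → 6: 9/9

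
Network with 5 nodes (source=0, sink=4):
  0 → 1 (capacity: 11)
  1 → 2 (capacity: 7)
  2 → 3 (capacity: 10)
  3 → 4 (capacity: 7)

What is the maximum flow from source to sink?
Maximum flow = 7

Max flow: 7

Flow assignment:
  0 → 1: 7/11
  1 → 2: 7/7
  2 → 3: 7/10
  3 → 4: 7/7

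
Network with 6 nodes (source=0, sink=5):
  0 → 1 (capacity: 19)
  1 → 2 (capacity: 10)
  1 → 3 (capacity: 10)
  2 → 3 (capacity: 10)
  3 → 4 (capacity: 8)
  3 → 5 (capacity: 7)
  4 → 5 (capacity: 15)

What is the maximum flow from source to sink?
Maximum flow = 15

Max flow: 15

Flow assignment:
  0 → 1: 15/19
  1 → 2: 5/10
  1 → 3: 10/10
  2 → 3: 5/10
  3 → 4: 8/8
  3 → 5: 7/7
  4 → 5: 8/15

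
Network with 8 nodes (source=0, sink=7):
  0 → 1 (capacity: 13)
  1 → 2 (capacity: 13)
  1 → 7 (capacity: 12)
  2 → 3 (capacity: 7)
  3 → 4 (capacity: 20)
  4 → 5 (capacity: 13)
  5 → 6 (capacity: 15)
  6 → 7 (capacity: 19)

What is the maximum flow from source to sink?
Maximum flow = 13

Max flow: 13

Flow assignment:
  0 → 1: 13/13
  1 → 2: 1/13
  1 → 7: 12/12
  2 → 3: 1/7
  3 → 4: 1/20
  4 → 5: 1/13
  5 → 6: 1/15
  6 → 7: 1/19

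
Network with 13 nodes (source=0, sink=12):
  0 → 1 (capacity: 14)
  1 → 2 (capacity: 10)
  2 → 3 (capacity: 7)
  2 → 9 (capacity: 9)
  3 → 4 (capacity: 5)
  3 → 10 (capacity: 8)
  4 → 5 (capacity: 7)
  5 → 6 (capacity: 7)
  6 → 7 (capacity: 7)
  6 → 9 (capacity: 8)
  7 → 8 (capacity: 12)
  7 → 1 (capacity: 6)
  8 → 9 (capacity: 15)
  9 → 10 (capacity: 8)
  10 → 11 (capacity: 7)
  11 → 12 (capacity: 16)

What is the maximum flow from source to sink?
Maximum flow = 7

Max flow: 7

Flow assignment:
  0 → 1: 7/14
  1 → 2: 7/10
  2 → 3: 4/7
  2 → 9: 3/9
  3 → 10: 4/8
  9 → 10: 3/8
  10 → 11: 7/7
  11 → 12: 7/16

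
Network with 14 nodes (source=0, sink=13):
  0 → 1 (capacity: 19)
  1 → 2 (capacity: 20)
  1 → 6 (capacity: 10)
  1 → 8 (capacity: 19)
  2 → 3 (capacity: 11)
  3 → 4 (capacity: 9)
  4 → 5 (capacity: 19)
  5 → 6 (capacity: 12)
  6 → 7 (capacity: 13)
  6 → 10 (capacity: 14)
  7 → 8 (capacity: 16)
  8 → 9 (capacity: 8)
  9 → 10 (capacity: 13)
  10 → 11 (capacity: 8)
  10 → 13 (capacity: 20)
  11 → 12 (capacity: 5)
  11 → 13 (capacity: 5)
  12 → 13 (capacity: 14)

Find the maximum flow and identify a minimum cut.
Max flow = 19, Min cut edges: (0,1)

Maximum flow: 19
Minimum cut: (0,1)
Partition: S = [0], T = [1, 2, 3, 4, 5, 6, 7, 8, 9, 10, 11, 12, 13]

Max-flow min-cut theorem verified: both equal 19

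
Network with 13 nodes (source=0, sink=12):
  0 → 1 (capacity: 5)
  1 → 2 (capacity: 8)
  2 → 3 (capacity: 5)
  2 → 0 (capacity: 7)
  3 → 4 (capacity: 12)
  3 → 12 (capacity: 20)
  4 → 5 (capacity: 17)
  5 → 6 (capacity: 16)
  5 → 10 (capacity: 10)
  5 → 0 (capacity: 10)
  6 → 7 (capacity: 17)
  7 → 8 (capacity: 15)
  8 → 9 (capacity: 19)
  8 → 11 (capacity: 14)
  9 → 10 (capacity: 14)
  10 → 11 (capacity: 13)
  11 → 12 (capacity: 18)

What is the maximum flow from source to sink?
Maximum flow = 5

Max flow: 5

Flow assignment:
  0 → 1: 5/5
  1 → 2: 5/8
  2 → 3: 5/5
  3 → 12: 5/20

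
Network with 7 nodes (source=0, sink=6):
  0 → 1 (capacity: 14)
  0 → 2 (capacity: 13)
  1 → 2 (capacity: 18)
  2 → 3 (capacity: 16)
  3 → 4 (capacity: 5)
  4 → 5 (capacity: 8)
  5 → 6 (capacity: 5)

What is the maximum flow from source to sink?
Maximum flow = 5

Max flow: 5

Flow assignment:
  0 → 1: 5/14
  1 → 2: 5/18
  2 → 3: 5/16
  3 → 4: 5/5
  4 → 5: 5/8
  5 → 6: 5/5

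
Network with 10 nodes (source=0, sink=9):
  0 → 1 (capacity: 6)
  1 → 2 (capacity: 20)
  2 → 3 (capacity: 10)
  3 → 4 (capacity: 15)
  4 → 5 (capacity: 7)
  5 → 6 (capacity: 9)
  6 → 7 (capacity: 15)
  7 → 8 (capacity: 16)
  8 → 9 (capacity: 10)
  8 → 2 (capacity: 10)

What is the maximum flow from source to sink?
Maximum flow = 6

Max flow: 6

Flow assignment:
  0 → 1: 6/6
  1 → 2: 6/20
  2 → 3: 6/10
  3 → 4: 6/15
  4 → 5: 6/7
  5 → 6: 6/9
  6 → 7: 6/15
  7 → 8: 6/16
  8 → 9: 6/10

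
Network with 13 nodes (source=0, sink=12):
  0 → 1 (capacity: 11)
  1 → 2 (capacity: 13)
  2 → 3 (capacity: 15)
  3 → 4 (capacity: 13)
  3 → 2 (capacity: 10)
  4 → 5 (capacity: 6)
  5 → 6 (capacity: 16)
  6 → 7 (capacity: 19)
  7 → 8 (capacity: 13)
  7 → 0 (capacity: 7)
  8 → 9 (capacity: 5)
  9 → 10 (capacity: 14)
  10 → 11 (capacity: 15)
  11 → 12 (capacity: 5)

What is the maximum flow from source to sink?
Maximum flow = 5

Max flow: 5

Flow assignment:
  0 → 1: 6/11
  1 → 2: 6/13
  2 → 3: 6/15
  3 → 4: 6/13
  4 → 5: 6/6
  5 → 6: 6/16
  6 → 7: 6/19
  7 → 8: 5/13
  7 → 0: 1/7
  8 → 9: 5/5
  9 → 10: 5/14
  10 → 11: 5/15
  11 → 12: 5/5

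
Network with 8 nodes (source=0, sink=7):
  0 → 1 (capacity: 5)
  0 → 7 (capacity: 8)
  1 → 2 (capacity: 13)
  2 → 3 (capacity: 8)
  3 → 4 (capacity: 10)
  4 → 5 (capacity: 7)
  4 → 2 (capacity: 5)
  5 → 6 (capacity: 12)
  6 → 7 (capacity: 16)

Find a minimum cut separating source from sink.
Min cut value = 13, edges: (0,1), (0,7)

Min cut value: 13
Partition: S = [0], T = [1, 2, 3, 4, 5, 6, 7]
Cut edges: (0,1), (0,7)

By max-flow min-cut theorem, max flow = min cut = 13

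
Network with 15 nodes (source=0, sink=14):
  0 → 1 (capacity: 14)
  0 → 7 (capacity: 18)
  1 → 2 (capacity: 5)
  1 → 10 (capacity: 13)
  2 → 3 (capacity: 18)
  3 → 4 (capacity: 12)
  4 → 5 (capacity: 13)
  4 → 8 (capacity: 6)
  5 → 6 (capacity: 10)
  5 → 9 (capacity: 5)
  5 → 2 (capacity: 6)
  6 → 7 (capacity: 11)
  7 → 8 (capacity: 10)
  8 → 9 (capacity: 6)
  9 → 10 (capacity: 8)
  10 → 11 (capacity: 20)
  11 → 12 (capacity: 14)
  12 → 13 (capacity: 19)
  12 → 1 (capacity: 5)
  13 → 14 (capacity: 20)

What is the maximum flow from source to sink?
Maximum flow = 14

Max flow: 14

Flow assignment:
  0 → 1: 8/14
  0 → 7: 6/18
  1 → 2: 1/5
  1 → 10: 7/13
  2 → 3: 1/18
  3 → 4: 1/12
  4 → 5: 1/13
  5 → 9: 1/5
  7 → 8: 6/10
  8 → 9: 6/6
  9 → 10: 7/8
  10 → 11: 14/20
  11 → 12: 14/14
  12 → 13: 14/19
  13 → 14: 14/20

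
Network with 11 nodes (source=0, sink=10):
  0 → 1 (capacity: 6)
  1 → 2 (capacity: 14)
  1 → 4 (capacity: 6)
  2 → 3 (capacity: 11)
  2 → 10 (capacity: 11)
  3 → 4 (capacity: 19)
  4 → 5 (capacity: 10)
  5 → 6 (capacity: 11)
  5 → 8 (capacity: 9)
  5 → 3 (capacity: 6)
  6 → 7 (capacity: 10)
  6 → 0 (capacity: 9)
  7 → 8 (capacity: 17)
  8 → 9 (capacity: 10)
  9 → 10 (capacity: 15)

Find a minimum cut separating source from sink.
Min cut value = 6, edges: (0,1)

Min cut value: 6
Partition: S = [0], T = [1, 2, 3, 4, 5, 6, 7, 8, 9, 10]
Cut edges: (0,1)

By max-flow min-cut theorem, max flow = min cut = 6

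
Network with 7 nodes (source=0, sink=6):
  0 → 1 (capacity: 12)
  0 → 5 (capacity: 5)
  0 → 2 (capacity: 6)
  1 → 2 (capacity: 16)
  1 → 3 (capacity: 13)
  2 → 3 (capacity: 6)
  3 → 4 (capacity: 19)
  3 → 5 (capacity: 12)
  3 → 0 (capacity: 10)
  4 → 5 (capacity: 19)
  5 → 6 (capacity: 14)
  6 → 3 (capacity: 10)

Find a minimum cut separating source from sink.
Min cut value = 14, edges: (5,6)

Min cut value: 14
Partition: S = [0, 1, 2, 3, 4, 5], T = [6]
Cut edges: (5,6)

By max-flow min-cut theorem, max flow = min cut = 14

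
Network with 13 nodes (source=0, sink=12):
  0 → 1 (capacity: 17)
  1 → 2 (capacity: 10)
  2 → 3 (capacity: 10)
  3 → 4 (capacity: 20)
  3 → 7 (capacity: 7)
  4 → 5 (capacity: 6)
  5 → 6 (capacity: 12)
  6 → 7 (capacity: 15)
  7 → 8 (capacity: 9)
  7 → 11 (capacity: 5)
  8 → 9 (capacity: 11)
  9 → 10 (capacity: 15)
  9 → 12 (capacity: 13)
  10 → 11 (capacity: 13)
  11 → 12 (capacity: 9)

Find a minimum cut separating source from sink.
Min cut value = 10, edges: (2,3)

Min cut value: 10
Partition: S = [0, 1, 2], T = [3, 4, 5, 6, 7, 8, 9, 10, 11, 12]
Cut edges: (2,3)

By max-flow min-cut theorem, max flow = min cut = 10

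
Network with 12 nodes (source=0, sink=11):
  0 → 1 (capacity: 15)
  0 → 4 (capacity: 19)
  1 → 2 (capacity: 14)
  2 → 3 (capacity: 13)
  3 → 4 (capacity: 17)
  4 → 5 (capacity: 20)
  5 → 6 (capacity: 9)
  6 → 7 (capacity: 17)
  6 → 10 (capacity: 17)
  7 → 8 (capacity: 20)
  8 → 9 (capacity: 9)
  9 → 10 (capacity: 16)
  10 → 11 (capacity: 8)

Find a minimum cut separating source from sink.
Min cut value = 8, edges: (10,11)

Min cut value: 8
Partition: S = [0, 1, 2, 3, 4, 5, 6, 7, 8, 9, 10], T = [11]
Cut edges: (10,11)

By max-flow min-cut theorem, max flow = min cut = 8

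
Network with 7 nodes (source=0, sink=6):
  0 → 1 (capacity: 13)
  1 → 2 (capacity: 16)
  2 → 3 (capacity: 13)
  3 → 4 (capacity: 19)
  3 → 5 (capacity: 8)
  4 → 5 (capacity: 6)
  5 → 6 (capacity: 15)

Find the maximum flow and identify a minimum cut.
Max flow = 13, Min cut edges: (2,3)

Maximum flow: 13
Minimum cut: (2,3)
Partition: S = [0, 1, 2], T = [3, 4, 5, 6]

Max-flow min-cut theorem verified: both equal 13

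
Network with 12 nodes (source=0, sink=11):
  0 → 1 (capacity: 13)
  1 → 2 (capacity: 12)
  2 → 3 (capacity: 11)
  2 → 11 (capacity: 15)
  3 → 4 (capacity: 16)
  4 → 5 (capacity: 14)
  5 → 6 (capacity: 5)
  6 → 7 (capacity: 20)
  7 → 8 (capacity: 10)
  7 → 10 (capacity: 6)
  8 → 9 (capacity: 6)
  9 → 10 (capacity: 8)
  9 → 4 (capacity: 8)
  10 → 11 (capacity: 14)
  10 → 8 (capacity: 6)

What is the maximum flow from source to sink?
Maximum flow = 12

Max flow: 12

Flow assignment:
  0 → 1: 12/13
  1 → 2: 12/12
  2 → 11: 12/15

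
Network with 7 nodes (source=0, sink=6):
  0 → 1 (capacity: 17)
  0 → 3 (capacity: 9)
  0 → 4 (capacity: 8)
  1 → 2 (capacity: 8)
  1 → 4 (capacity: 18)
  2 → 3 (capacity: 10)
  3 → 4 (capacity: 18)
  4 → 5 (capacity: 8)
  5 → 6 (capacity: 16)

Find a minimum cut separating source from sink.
Min cut value = 8, edges: (4,5)

Min cut value: 8
Partition: S = [0, 1, 2, 3, 4], T = [5, 6]
Cut edges: (4,5)

By max-flow min-cut theorem, max flow = min cut = 8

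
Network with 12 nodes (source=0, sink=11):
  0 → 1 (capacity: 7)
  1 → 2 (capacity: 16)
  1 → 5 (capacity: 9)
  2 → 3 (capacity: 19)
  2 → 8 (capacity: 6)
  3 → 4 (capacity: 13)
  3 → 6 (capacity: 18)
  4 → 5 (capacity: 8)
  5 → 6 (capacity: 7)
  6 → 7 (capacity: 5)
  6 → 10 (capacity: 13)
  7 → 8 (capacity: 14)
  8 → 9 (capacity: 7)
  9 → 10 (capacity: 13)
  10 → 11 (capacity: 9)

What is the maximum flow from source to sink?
Maximum flow = 7

Max flow: 7

Flow assignment:
  0 → 1: 7/7
  1 → 5: 7/9
  5 → 6: 7/7
  6 → 10: 7/13
  10 → 11: 7/9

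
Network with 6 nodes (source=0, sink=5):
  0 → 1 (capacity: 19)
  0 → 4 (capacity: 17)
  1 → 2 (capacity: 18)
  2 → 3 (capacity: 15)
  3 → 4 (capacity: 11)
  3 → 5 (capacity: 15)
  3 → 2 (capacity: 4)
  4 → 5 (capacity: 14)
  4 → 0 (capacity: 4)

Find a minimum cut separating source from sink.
Min cut value = 29, edges: (3,5), (4,5)

Min cut value: 29
Partition: S = [0, 1, 2, 3, 4], T = [5]
Cut edges: (3,5), (4,5)

By max-flow min-cut theorem, max flow = min cut = 29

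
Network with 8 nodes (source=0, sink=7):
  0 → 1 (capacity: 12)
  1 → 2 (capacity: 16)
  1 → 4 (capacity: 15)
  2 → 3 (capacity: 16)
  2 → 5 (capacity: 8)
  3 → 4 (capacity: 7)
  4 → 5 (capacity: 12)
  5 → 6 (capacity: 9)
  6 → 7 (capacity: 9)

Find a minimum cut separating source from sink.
Min cut value = 9, edges: (6,7)

Min cut value: 9
Partition: S = [0, 1, 2, 3, 4, 5, 6], T = [7]
Cut edges: (6,7)

By max-flow min-cut theorem, max flow = min cut = 9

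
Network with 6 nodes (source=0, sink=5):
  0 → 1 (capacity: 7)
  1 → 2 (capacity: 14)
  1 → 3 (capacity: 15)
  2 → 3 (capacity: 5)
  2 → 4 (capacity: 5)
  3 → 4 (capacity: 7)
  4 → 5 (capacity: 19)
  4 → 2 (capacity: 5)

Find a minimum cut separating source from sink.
Min cut value = 7, edges: (0,1)

Min cut value: 7
Partition: S = [0], T = [1, 2, 3, 4, 5]
Cut edges: (0,1)

By max-flow min-cut theorem, max flow = min cut = 7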